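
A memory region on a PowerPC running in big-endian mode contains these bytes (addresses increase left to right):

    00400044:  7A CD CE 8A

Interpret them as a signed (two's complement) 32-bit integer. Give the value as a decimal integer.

Big-endian: lowest address holds the most-significant byte.
The bytes are already most-significant first: 0x7ACDCE8A.
0x7ACDCE8A = 2060308106.

2060308106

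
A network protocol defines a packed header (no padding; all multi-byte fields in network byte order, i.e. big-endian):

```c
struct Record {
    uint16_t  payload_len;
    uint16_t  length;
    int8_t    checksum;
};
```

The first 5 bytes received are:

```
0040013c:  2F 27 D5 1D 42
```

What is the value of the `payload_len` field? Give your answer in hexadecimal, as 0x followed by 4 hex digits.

`payload_len` is the first field, at byte offset 0, occupying 2 bytes.
Bytes at offsets 0..1: 2F 27.
Big-endian stores the most-significant byte at the lowest address.
The bytes are already most-significant first: 0x2F27.

0x2F27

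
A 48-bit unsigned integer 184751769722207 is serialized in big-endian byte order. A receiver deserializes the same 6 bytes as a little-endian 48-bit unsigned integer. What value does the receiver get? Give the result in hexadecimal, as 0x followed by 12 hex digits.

0x5F1D9BDF07A8

184751769722207 in 48-bit hexadecimal is 0xA807DF9B1D5F.
Stored big-endian, the bytes at ascending addresses are A8 07 DF 9B 1D 5F.
Read back as little-endian, the first byte is least significant, giving 0x5F1D9BDF07A8.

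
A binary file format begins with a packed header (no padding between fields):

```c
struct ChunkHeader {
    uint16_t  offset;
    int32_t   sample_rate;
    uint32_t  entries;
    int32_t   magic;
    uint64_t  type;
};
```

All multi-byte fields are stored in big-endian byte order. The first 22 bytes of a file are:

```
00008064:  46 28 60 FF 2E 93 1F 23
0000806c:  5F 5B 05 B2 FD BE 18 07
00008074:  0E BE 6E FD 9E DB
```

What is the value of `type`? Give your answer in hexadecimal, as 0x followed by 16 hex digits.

0x18070EBE6EFD9EDB

`type` follows `offset` (2 B), `sample_rate` (4 B), `entries` (4 B), `magic` (4 B), so it starts at offset 2 + 4 + 4 + 4 = 14 and occupies 8 bytes.
Bytes at offsets 14..21: 18 07 0E BE 6E FD 9E DB.
In big-endian order the high byte comes first in memory.
The bytes are already most-significant first: 0x18070EBE6EFD9EDB.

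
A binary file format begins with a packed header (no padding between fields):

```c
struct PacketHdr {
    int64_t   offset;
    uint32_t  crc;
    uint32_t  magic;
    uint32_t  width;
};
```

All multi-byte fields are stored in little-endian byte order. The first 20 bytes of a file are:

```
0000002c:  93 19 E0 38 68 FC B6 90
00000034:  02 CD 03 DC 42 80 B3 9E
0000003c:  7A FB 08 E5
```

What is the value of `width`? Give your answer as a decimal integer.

3842571130

`width` follows `offset` (8 B), `crc` (4 B), `magic` (4 B), so it starts at offset 8 + 4 + 4 = 16 and occupies 4 bytes.
Bytes at offsets 16..19: 7A FB 08 E5.
In little-endian order the low byte comes first in memory.
Reassemble most-significant byte first: E5 08 FB 7A → 0xE508FB7A.
0xE508FB7A = 3842571130.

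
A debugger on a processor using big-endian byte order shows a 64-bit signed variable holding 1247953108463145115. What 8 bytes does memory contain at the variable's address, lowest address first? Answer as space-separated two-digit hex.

11 51 9E BD 7E 4A 50 9B

1247953108463145115 in hexadecimal, padded to 64 bits, is 0x11519EBD7E4A509B.
Split into bytes (most-significant first): 11 51 9E BD 7E 4A 50 9B.
In big-endian order the high byte comes first in memory.
So the memory order matches the most-significant-first order: 11 51 9E BD 7E 4A 50 9B.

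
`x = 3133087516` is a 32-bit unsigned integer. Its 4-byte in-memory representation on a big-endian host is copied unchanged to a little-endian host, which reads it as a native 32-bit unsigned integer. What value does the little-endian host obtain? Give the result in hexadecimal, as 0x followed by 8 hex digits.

0x1C1FBFBA

3133087516 in 32-bit hexadecimal is 0xBABF1F1C.
Stored big-endian, the bytes at ascending addresses are BA BF 1F 1C.
Read back as little-endian, the first byte is least significant, giving 0x1C1FBFBA.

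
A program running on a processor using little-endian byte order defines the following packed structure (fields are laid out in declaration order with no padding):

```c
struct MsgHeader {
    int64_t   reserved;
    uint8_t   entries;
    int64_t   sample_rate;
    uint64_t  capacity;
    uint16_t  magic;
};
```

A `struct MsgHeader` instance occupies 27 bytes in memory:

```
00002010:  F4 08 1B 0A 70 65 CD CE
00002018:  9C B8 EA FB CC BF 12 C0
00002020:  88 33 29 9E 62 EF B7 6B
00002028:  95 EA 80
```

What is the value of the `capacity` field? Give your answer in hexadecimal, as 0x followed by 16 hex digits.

`capacity` follows `reserved` (8 B), `entries` (1 B), `sample_rate` (8 B), so it starts at offset 8 + 1 + 8 = 17 and occupies 8 bytes.
Bytes at offsets 17..24: 33 29 9E 62 EF B7 6B 95.
Little-endian: lowest address holds the least-significant byte.
Reassemble most-significant byte first: 95 6B B7 EF 62 9E 29 33 → 0x956BB7EF629E2933.

0x956BB7EF629E2933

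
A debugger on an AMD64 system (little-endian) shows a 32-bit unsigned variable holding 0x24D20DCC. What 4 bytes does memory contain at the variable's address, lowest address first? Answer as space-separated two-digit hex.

CC 0D D2 24

Split into bytes (most-significant first): 24 D2 0D CC.
Little-endian stores the least-significant byte at the lowest address.
So at ascending addresses the bytes are CC 0D D2 24.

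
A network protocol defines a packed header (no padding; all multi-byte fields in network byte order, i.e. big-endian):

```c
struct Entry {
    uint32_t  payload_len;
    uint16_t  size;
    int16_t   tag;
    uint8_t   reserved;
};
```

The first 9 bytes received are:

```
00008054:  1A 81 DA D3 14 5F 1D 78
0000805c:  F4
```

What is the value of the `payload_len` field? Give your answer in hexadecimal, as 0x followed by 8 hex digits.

0x1A81DAD3

`payload_len` is the first field, at byte offset 0, occupying 4 bytes.
Bytes at offsets 0..3: 1A 81 DA D3.
Big-endian: lowest address holds the most-significant byte.
The bytes are already most-significant first: 0x1A81DAD3.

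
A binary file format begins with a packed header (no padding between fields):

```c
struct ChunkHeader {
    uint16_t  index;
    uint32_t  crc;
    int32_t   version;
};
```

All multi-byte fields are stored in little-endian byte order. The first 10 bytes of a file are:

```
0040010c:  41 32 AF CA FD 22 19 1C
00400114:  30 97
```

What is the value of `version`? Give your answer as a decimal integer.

-1758454759

`version` follows `index` (2 B), `crc` (4 B), so it starts at offset 2 + 4 = 6 and occupies 4 bytes.
Bytes at offsets 6..9: 19 1C 30 97.
Little-endian: lowest address holds the least-significant byte.
Reassemble most-significant byte first: 97 30 1C 19 → 0x97301C19.
Top bit is set, so as a signed 32-bit value this is 0x97301C19 − 2^32 = -1758454759.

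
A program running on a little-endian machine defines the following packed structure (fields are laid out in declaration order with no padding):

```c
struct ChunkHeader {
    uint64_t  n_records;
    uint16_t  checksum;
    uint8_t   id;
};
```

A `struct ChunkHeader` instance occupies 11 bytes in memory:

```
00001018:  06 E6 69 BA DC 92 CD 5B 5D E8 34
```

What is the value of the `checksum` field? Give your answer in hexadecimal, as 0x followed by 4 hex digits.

`checksum` follows `n_records` (8 bytes), so it starts at byte offset 8 and occupies 2 bytes.
Bytes at offsets 8..9: 5D E8.
Little-endian: lowest address holds the least-significant byte.
Reassemble most-significant byte first: E8 5D → 0xE85D.

0xE85D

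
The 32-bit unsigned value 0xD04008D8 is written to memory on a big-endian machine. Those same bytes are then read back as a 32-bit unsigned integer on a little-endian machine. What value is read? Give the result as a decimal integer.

3624419536

Stored big-endian, the bytes at ascending addresses are D0 40 08 D8.
Read back as little-endian, the first byte is least significant, giving 0xD80840D0.
0xD80840D0 = 3624419536.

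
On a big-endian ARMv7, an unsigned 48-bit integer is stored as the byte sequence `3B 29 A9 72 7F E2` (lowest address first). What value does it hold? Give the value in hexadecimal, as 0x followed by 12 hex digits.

0x3B29A9727FE2

In big-endian order the high byte comes first in memory.
The bytes are already most-significant first: 0x3B29A9727FE2.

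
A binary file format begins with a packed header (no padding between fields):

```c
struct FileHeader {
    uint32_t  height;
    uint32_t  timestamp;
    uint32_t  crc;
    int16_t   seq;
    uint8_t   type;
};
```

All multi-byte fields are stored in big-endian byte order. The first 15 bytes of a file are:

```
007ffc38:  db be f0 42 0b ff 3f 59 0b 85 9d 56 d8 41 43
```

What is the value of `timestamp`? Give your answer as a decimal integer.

201277273

`timestamp` follows `height` (4 bytes), so it starts at byte offset 4 and occupies 4 bytes.
Bytes at offsets 4..7: 0B FF 3F 59.
Big-endian stores the most-significant byte at the lowest address.
The bytes are already most-significant first: 0x0BFF3F59.
0x0BFF3F59 = 201277273.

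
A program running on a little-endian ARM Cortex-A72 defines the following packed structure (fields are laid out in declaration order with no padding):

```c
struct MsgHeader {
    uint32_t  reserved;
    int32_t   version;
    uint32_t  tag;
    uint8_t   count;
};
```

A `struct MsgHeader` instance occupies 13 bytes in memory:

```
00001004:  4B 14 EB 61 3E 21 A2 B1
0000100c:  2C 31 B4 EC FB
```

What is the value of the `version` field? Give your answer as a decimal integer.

-1314774722

`version` follows `reserved` (4 bytes), so it starts at byte offset 4 and occupies 4 bytes.
Bytes at offsets 4..7: 3E 21 A2 B1.
Little-endian stores the least-significant byte at the lowest address.
Reassemble most-significant byte first: B1 A2 21 3E → 0xB1A2213E.
Top bit is set, so as a signed 32-bit value this is 0xB1A2213E − 2^32 = -1314774722.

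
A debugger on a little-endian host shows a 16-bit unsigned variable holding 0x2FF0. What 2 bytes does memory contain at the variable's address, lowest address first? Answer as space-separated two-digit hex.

F0 2F

Split into bytes (most-significant first): 2F F0.
Little-endian stores the least-significant byte at the lowest address.
So at ascending addresses the bytes are F0 2F.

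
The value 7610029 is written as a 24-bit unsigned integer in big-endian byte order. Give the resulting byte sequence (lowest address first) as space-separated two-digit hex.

7610029 in hexadecimal, padded to 24 bits, is 0x741EAD.
Split into bytes (most-significant first): 74 1E AD.
In big-endian order the high byte comes first in memory.
So the memory order matches the most-significant-first order: 74 1E AD.

74 1E AD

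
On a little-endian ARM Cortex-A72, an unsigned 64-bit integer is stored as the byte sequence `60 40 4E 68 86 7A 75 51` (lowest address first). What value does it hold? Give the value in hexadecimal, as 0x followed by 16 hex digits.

Little-endian stores the least-significant byte at the lowest address.
Reassemble most-significant byte first: 51 75 7A 86 68 4E 40 60 → 0x51757A86684E4060.

0x51757A86684E4060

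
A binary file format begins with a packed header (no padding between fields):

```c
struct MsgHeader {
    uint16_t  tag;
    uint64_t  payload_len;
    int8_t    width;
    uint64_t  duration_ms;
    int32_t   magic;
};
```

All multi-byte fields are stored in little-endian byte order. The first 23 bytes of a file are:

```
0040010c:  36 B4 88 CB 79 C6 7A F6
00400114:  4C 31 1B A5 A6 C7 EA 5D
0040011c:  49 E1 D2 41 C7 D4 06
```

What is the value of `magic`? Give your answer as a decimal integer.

114607937

`magic` follows `tag` (2 B), `payload_len` (8 B), `width` (1 B), `duration_ms` (8 B), so it starts at offset 2 + 8 + 1 + 8 = 19 and occupies 4 bytes.
Bytes at offsets 19..22: 41 C7 D4 06.
In little-endian order the low byte comes first in memory.
Reassemble most-significant byte first: 06 D4 C7 41 → 0x06D4C741.
0x06D4C741 = 114607937.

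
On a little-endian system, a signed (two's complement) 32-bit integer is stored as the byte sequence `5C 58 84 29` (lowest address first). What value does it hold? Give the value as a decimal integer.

In little-endian order the low byte comes first in memory.
Reassemble most-significant byte first: 29 84 58 5C → 0x2984585C.
0x2984585C = 696539228.

696539228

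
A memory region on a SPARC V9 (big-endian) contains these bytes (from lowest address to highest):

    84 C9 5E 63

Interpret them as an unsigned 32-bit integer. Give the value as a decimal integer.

2227789411

In big-endian order the high byte comes first in memory.
The bytes are already most-significant first: 0x84C95E63.
0x84C95E63 = 2227789411.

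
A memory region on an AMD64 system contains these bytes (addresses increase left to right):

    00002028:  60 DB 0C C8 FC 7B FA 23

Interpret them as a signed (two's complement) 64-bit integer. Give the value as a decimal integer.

2592520861123402592

Little-endian stores the least-significant byte at the lowest address.
Reassemble most-significant byte first: 23 FA 7B FC C8 0C DB 60 → 0x23FA7BFCC80CDB60.
0x23FA7BFCC80CDB60 = 2592520861123402592.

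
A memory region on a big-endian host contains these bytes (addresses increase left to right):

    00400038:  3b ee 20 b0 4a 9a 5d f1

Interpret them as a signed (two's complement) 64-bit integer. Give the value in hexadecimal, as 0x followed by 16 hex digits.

0x3BEE20B04A9A5DF1

In big-endian order the high byte comes first in memory.
The bytes are already most-significant first: 0x3BEE20B04A9A5DF1.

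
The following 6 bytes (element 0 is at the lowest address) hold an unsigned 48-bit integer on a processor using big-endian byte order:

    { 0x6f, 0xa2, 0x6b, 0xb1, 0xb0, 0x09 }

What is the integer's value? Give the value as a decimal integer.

122743382192137

Big-endian stores the most-significant byte at the lowest address.
The bytes are already most-significant first: 0x6FA26BB1B009.
0x6FA26BB1B009 = 122743382192137.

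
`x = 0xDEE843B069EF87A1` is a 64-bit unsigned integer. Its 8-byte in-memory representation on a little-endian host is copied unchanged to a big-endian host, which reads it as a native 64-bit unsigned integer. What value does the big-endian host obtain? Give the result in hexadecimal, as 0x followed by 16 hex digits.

0xA187EF69B043E8DE

Stored little-endian, the bytes at ascending addresses are A1 87 EF 69 B0 43 E8 DE.
Read back as big-endian, the last byte is least significant, giving 0xA187EF69B043E8DE.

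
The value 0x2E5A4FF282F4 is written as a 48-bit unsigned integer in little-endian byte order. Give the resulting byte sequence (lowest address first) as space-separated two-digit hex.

F4 82 F2 4F 5A 2E

Split into bytes (most-significant first): 2E 5A 4F F2 82 F4.
Little-endian: lowest address holds the least-significant byte.
So at ascending addresses the bytes are F4 82 F2 4F 5A 2E.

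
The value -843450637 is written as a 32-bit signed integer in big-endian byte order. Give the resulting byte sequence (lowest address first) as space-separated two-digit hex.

CD B9 F6 F3

Two's complement of -843450637 in 32 bits: 843450637 = 0x3246090D; invert → 0xCDB9F6F2; add 1 → 0xCDB9F6F3.
Split into bytes (most-significant first): CD B9 F6 F3.
Big-endian: lowest address holds the most-significant byte.
So the memory order matches the most-significant-first order: CD B9 F6 F3.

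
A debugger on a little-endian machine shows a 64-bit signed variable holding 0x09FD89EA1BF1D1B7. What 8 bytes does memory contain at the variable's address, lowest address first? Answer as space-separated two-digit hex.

Split into bytes (most-significant first): 09 FD 89 EA 1B F1 D1 B7.
Little-endian: lowest address holds the least-significant byte.
So at ascending addresses the bytes are B7 D1 F1 1B EA 89 FD 09.

B7 D1 F1 1B EA 89 FD 09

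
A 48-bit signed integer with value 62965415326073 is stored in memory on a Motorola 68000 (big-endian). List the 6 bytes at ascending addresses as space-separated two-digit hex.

62965415326073 in hexadecimal, padded to 48 bits, is 0x39444736B179.
Split into bytes (most-significant first): 39 44 47 36 B1 79.
Big-endian stores the most-significant byte at the lowest address.
So the memory order matches the most-significant-first order: 39 44 47 36 B1 79.

39 44 47 36 B1 79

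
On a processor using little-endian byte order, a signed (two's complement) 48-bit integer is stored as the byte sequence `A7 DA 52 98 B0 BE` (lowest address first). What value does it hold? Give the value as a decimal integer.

-71809297622361

In little-endian order the low byte comes first in memory.
Reassemble most-significant byte first: BE B0 98 52 DA A7 → 0xBEB09852DAA7.
Top bit is set, so as a signed 48-bit value this is 0xBEB09852DAA7 − 2^48 = -71809297622361.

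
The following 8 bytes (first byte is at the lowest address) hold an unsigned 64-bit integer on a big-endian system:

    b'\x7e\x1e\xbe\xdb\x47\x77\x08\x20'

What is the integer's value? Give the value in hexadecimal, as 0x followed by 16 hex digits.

0x7E1EBEDB47770820

Big-endian: lowest address holds the most-significant byte.
The bytes are already most-significant first: 0x7E1EBEDB47770820.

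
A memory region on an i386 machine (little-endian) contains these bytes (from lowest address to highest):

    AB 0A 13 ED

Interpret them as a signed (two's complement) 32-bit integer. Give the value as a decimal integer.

-317519189

In little-endian order the low byte comes first in memory.
Reassemble most-significant byte first: ED 13 0A AB → 0xED130AAB.
Top bit is set, so as a signed 32-bit value this is 0xED130AAB − 2^32 = -317519189.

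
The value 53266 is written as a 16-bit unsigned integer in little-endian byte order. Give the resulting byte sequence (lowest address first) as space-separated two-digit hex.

53266 in hexadecimal, padded to 16 bits, is 0xD012.
Split into bytes (most-significant first): D0 12.
Little-endian: lowest address holds the least-significant byte.
So at ascending addresses the bytes are 12 D0.

12 D0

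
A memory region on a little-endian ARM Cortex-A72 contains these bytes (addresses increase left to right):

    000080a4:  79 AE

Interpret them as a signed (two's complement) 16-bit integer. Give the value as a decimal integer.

Little-endian stores the least-significant byte at the lowest address.
Reassemble most-significant byte first: AE 79 → 0xAE79.
Top bit is set, so as a signed 16-bit value this is 0xAE79 − 2^16 = -20871.

-20871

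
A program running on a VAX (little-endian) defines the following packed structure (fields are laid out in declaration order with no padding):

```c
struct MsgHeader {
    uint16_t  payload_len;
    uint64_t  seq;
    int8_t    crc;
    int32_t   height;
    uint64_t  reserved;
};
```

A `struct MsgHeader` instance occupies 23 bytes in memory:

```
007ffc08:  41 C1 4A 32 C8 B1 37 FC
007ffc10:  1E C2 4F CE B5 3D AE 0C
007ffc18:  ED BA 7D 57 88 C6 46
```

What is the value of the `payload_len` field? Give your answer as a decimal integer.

49473

`payload_len` is the first field, at byte offset 0, occupying 2 bytes.
Bytes at offsets 0..1: 41 C1.
Little-endian stores the least-significant byte at the lowest address.
Reassemble most-significant byte first: C1 41 → 0xC141.
0xC141 = 49473.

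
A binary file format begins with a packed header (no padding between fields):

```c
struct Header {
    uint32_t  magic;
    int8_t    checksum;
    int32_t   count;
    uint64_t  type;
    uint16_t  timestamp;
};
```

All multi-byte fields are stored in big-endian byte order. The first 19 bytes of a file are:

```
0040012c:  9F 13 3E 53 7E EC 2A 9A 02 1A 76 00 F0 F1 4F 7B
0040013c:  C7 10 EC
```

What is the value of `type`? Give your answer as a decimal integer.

1906712527078652871

`type` follows `magic` (4 B), `checksum` (1 B), `count` (4 B), so it starts at offset 4 + 1 + 4 = 9 and occupies 8 bytes.
Bytes at offsets 9..16: 1A 76 00 F0 F1 4F 7B C7.
In big-endian order the high byte comes first in memory.
The bytes are already most-significant first: 0x1A7600F0F14F7BC7.
0x1A7600F0F14F7BC7 = 1906712527078652871.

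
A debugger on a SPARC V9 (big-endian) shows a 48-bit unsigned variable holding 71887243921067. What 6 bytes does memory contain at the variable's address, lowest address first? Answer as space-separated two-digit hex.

71887243921067 in hexadecimal, padded to 48 bits, is 0x41618DA346AB.
Split into bytes (most-significant first): 41 61 8D A3 46 AB.
In big-endian order the high byte comes first in memory.
So the memory order matches the most-significant-first order: 41 61 8D A3 46 AB.

41 61 8D A3 46 AB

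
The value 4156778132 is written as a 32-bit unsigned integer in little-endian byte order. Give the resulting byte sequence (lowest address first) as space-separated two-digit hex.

4156778132 in hexadecimal, padded to 32 bits, is 0xF7C36694.
Split into bytes (most-significant first): F7 C3 66 94.
Little-endian: lowest address holds the least-significant byte.
So at ascending addresses the bytes are 94 66 C3 F7.

94 66 C3 F7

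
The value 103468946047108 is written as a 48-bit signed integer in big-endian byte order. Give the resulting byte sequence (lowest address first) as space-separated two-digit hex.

103468946047108 in hexadecimal, padded to 48 bits, is 0x5E1ABDC64084.
Split into bytes (most-significant first): 5E 1A BD C6 40 84.
Big-endian stores the most-significant byte at the lowest address.
So the memory order matches the most-significant-first order: 5E 1A BD C6 40 84.

5E 1A BD C6 40 84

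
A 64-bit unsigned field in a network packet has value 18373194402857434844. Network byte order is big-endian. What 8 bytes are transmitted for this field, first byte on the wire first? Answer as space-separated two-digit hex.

FE FA B2 F6 CB 83 3E DC

18373194402857434844 in hexadecimal, padded to 64 bits, is 0xFEFAB2F6CB833EDC.
Split into bytes (most-significant first): FE FA B2 F6 CB 83 3E DC.
Big-endian stores the most-significant byte at the lowest address.
So the memory order matches the most-significant-first order: FE FA B2 F6 CB 83 3E DC.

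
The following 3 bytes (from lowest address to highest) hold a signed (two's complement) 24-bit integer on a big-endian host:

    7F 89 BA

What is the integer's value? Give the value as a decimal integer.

8358330

In big-endian order the high byte comes first in memory.
The bytes are already most-significant first: 0x7F89BA.
0x7F89BA = 8358330.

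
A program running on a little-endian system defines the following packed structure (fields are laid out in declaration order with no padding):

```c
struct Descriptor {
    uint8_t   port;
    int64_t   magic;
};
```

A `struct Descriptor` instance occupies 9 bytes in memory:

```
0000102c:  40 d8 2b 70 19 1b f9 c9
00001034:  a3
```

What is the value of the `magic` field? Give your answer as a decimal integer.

`magic` follows `port` (1 byte), so it starts at byte offset 1 and occupies 8 bytes.
Bytes at offsets 1..8: D8 2B 70 19 1B F9 C9 A3.
Little-endian: lowest address holds the least-significant byte.
Reassemble most-significant byte first: A3 C9 F9 1B 19 70 2B D8 → 0xA3C9F91B19702BD8.
Top bit is set, so as a signed 64-bit value this is 0xA3C9F91B19702BD8 − 2^64 = -6644505880422241320.

-6644505880422241320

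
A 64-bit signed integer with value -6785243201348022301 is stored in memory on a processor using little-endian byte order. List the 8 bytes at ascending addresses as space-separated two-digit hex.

Two's complement of -6785243201348022301 in 64 bits: 6785243201348022301 = 0x5E2A06BDEAFBB01D; invert → 0xA1D5F94215044FE2; add 1 → 0xA1D5F94215044FE3.
Split into bytes (most-significant first): A1 D5 F9 42 15 04 4F E3.
Little-endian stores the least-significant byte at the lowest address.
So at ascending addresses the bytes are E3 4F 04 15 42 F9 D5 A1.

E3 4F 04 15 42 F9 D5 A1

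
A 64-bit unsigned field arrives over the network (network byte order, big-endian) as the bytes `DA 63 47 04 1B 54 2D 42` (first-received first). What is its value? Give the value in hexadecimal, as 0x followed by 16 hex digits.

Big-endian: lowest address holds the most-significant byte.
The bytes are already most-significant first: 0xDA6347041B542D42.

0xDA6347041B542D42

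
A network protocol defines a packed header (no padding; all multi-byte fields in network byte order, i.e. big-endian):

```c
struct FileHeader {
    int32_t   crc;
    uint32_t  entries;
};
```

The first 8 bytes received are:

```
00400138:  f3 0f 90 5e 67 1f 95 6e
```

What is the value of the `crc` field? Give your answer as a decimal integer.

-217083810

`crc` is the first field, at byte offset 0, occupying 4 bytes.
Bytes at offsets 0..3: F3 0F 90 5E.
Big-endian: lowest address holds the most-significant byte.
The bytes are already most-significant first: 0xF30F905E.
Top bit is set, so as a signed 32-bit value this is 0xF30F905E − 2^32 = -217083810.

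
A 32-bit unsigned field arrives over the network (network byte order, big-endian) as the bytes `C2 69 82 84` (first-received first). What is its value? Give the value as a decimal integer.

3261694596

In big-endian order the high byte comes first in memory.
The bytes are already most-significant first: 0xC2698284.
0xC2698284 = 3261694596.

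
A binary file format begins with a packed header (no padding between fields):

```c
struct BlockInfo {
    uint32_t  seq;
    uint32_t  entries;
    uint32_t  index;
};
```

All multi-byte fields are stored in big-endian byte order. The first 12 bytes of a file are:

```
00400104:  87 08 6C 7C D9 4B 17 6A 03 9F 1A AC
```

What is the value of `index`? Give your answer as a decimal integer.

`index` follows `seq` (4 B), `entries` (4 B), so it starts at offset 4 + 4 = 8 and occupies 4 bytes.
Bytes at offsets 8..11: 03 9F 1A AC.
Big-endian stores the most-significant byte at the lowest address.
The bytes are already most-significant first: 0x039F1AAC.
0x039F1AAC = 60758700.

60758700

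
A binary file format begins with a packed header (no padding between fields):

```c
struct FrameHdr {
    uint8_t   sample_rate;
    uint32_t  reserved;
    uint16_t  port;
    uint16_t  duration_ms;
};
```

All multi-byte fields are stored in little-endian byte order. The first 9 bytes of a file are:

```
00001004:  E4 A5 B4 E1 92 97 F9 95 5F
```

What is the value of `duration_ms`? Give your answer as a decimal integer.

`duration_ms` follows `sample_rate` (1 B), `reserved` (4 B), `port` (2 B), so it starts at offset 1 + 4 + 2 = 7 and occupies 2 bytes.
Bytes at offsets 7..8: 95 5F.
Little-endian: lowest address holds the least-significant byte.
Reassemble most-significant byte first: 5F 95 → 0x5F95.
0x5F95 = 24469.

24469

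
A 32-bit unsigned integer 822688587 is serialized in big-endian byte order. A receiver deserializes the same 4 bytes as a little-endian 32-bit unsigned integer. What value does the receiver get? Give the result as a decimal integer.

1262160177

822688587 in 32-bit hexadecimal is 0x31093B4B.
Stored big-endian, the bytes at ascending addresses are 31 09 3B 4B.
Read back as little-endian, the first byte is least significant, giving 0x4B3B0931.
0x4B3B0931 = 1262160177.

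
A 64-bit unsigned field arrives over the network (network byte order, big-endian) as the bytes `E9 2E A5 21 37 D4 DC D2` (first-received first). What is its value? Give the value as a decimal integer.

16802548821855100114

Big-endian stores the most-significant byte at the lowest address.
The bytes are already most-significant first: 0xE92EA52137D4DCD2.
0xE92EA52137D4DCD2 = 16802548821855100114.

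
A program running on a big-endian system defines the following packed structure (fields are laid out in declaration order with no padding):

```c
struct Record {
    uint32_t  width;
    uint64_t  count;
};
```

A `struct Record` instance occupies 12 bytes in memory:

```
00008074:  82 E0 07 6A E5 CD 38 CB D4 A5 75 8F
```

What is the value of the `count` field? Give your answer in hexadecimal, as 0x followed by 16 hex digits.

`count` follows `width` (4 bytes), so it starts at byte offset 4 and occupies 8 bytes.
Bytes at offsets 4..11: E5 CD 38 CB D4 A5 75 8F.
Big-endian: lowest address holds the most-significant byte.
The bytes are already most-significant first: 0xE5CD38CBD4A5758F.

0xE5CD38CBD4A5758F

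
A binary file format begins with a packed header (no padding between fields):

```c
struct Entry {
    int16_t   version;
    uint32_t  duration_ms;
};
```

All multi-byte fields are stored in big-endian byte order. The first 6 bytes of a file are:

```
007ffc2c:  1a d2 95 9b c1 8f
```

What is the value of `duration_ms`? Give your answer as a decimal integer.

`duration_ms` follows `version` (2 bytes), so it starts at byte offset 2 and occupies 4 bytes.
Bytes at offsets 2..5: 95 9B C1 8F.
Big-endian stores the most-significant byte at the lowest address.
The bytes are already most-significant first: 0x959BC18F.
0x959BC18F = 2510012815.

2510012815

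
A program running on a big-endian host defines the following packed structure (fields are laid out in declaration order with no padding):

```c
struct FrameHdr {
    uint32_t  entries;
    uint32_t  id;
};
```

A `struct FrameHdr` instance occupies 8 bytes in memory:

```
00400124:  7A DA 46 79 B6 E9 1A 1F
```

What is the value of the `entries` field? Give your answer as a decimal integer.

`entries` is the first field, at byte offset 0, occupying 4 bytes.
Bytes at offsets 0..3: 7A DA 46 79.
Big-endian stores the most-significant byte at the lowest address.
The bytes are already most-significant first: 0x7ADA4679.
0x7ADA4679 = 2061125241.

2061125241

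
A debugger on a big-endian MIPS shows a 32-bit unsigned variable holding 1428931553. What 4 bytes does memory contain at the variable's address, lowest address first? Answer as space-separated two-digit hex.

1428931553 in hexadecimal, padded to 32 bits, is 0x552BC3E1.
Split into bytes (most-significant first): 55 2B C3 E1.
In big-endian order the high byte comes first in memory.
So the memory order matches the most-significant-first order: 55 2B C3 E1.

55 2B C3 E1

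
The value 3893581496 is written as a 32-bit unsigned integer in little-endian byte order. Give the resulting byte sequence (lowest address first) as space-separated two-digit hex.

3893581496 in hexadecimal, padded to 32 bits, is 0xE81356B8.
Split into bytes (most-significant first): E8 13 56 B8.
Little-endian: lowest address holds the least-significant byte.
So at ascending addresses the bytes are B8 56 13 E8.

B8 56 13 E8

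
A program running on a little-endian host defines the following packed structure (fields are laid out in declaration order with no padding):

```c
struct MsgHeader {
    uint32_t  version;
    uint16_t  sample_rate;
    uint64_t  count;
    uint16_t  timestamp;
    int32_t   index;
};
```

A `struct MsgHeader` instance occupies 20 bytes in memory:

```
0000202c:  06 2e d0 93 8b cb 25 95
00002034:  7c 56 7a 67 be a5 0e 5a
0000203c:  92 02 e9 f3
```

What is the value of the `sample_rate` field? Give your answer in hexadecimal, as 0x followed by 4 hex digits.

0xCB8B

`sample_rate` follows `version` (4 bytes), so it starts at byte offset 4 and occupies 2 bytes.
Bytes at offsets 4..5: 8B CB.
Little-endian stores the least-significant byte at the lowest address.
Reassemble most-significant byte first: CB 8B → 0xCB8B.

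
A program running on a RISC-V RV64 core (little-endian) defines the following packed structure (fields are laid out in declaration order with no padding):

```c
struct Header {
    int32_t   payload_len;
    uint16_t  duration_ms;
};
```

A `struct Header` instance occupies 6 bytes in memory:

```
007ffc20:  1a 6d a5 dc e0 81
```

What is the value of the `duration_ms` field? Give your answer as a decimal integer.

`duration_ms` follows `payload_len` (4 bytes), so it starts at byte offset 4 and occupies 2 bytes.
Bytes at offsets 4..5: E0 81.
Little-endian stores the least-significant byte at the lowest address.
Reassemble most-significant byte first: 81 E0 → 0x81E0.
0x81E0 = 33248.

33248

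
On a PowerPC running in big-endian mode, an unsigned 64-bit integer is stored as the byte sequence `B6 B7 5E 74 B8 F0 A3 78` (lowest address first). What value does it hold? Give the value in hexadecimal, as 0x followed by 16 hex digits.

0xB6B75E74B8F0A378

Big-endian stores the most-significant byte at the lowest address.
The bytes are already most-significant first: 0xB6B75E74B8F0A378.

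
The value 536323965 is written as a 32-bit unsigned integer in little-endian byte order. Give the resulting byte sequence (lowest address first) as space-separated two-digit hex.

536323965 in hexadecimal, padded to 32 bits, is 0x1FF7A77D.
Split into bytes (most-significant first): 1F F7 A7 7D.
In little-endian order the low byte comes first in memory.
So at ascending addresses the bytes are 7D A7 F7 1F.

7D A7 F7 1F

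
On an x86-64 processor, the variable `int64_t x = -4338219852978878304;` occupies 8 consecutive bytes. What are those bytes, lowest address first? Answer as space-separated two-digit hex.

A0 88 A5 51 07 8C CB C3

Two's complement of -4338219852978878304 in 64 bits: 4338219852978878304 = 0x3C3473F8AE5A7760; invert → 0xC3CB8C0751A5889F; add 1 → 0xC3CB8C0751A588A0.
Split into bytes (most-significant first): C3 CB 8C 07 51 A5 88 A0.
In little-endian order the low byte comes first in memory.
So at ascending addresses the bytes are A0 88 A5 51 07 8C CB C3.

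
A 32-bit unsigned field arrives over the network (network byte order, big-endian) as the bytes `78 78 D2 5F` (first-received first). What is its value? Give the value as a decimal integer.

Big-endian: lowest address holds the most-significant byte.
The bytes are already most-significant first: 0x7878D25F.
0x7878D25F = 2021184095.

2021184095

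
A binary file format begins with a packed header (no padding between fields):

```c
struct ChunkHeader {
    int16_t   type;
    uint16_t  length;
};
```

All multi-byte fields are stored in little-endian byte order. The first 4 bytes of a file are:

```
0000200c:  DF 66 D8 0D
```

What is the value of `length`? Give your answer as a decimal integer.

`length` follows `type` (2 bytes), so it starts at byte offset 2 and occupies 2 bytes.
Bytes at offsets 2..3: D8 0D.
Little-endian stores the least-significant byte at the lowest address.
Reassemble most-significant byte first: 0D D8 → 0x0DD8.
0x0DD8 = 3544.

3544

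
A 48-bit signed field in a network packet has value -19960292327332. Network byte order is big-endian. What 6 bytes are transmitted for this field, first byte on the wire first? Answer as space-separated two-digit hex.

ED D8 A1 DD C0 5C

Two's complement of -19960292327332 in 48 bits: 19960292327332 = 0x12275E223FA4; invert → 0xEDD8A1DDC05B; add 1 → 0xEDD8A1DDC05C.
Split into bytes (most-significant first): ED D8 A1 DD C0 5C.
Big-endian: lowest address holds the most-significant byte.
So the memory order matches the most-significant-first order: ED D8 A1 DD C0 5C.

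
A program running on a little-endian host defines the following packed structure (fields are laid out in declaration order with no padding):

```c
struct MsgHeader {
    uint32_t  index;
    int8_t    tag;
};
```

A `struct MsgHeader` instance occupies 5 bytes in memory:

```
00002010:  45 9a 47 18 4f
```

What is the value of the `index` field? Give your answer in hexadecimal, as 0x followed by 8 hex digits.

`index` is the first field, at byte offset 0, occupying 4 bytes.
Bytes at offsets 0..3: 45 9A 47 18.
Little-endian stores the least-significant byte at the lowest address.
Reassemble most-significant byte first: 18 47 9A 45 → 0x18479A45.

0x18479A45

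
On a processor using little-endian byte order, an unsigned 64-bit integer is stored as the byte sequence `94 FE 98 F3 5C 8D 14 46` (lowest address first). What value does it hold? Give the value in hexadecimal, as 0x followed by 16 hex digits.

In little-endian order the low byte comes first in memory.
Reassemble most-significant byte first: 46 14 8D 5C F3 98 FE 94 → 0x46148D5CF398FE94.

0x46148D5CF398FE94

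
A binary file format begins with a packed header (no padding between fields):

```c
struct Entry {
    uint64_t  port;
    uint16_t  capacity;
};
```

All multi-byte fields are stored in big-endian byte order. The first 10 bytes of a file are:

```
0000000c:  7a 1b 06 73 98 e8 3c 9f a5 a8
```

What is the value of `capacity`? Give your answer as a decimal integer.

`capacity` follows `port` (8 bytes), so it starts at byte offset 8 and occupies 2 bytes.
Bytes at offsets 8..9: A5 A8.
Big-endian stores the most-significant byte at the lowest address.
The bytes are already most-significant first: 0xA5A8.
0xA5A8 = 42408.

42408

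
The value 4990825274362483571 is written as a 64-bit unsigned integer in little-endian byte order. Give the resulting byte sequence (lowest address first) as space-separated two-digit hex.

4990825274362483571 in hexadecimal, padded to 64 bits, is 0x4542F924FE6AD373.
Split into bytes (most-significant first): 45 42 F9 24 FE 6A D3 73.
Little-endian stores the least-significant byte at the lowest address.
So at ascending addresses the bytes are 73 D3 6A FE 24 F9 42 45.

73 D3 6A FE 24 F9 42 45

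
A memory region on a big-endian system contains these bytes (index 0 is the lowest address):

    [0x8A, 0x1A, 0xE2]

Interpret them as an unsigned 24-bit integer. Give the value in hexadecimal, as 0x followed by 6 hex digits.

Big-endian: lowest address holds the most-significant byte.
The bytes are already most-significant first: 0x8A1AE2.

0x8A1AE2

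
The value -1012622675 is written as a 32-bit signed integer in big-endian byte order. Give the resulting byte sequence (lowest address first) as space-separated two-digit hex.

C3 A4 9A AD

Two's complement of -1012622675 in 32 bits: 1012622675 = 0x3C5B6553; invert → 0xC3A49AAC; add 1 → 0xC3A49AAD.
Split into bytes (most-significant first): C3 A4 9A AD.
Big-endian: lowest address holds the most-significant byte.
So the memory order matches the most-significant-first order: C3 A4 9A AD.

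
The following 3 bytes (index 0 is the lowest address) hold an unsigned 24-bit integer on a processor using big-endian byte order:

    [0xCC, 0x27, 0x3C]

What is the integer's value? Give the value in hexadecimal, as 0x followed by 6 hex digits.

0xCC273C

Big-endian stores the most-significant byte at the lowest address.
The bytes are already most-significant first: 0xCC273C.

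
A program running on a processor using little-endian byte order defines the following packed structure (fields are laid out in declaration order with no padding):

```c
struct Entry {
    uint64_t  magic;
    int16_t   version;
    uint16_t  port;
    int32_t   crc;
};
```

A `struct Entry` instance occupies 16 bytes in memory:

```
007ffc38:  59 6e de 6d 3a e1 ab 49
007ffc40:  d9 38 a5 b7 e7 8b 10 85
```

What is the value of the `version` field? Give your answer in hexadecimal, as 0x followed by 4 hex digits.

`version` follows `magic` (8 bytes), so it starts at byte offset 8 and occupies 2 bytes.
Bytes at offsets 8..9: D9 38.
Little-endian: lowest address holds the least-significant byte.
Reassemble most-significant byte first: 38 D9 → 0x38D9.

0x38D9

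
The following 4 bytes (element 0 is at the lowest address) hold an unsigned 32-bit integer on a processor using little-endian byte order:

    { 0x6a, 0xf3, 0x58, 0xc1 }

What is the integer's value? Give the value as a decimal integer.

3243832170

Little-endian: lowest address holds the least-significant byte.
Reassemble most-significant byte first: C1 58 F3 6A → 0xC158F36A.
0xC158F36A = 3243832170.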